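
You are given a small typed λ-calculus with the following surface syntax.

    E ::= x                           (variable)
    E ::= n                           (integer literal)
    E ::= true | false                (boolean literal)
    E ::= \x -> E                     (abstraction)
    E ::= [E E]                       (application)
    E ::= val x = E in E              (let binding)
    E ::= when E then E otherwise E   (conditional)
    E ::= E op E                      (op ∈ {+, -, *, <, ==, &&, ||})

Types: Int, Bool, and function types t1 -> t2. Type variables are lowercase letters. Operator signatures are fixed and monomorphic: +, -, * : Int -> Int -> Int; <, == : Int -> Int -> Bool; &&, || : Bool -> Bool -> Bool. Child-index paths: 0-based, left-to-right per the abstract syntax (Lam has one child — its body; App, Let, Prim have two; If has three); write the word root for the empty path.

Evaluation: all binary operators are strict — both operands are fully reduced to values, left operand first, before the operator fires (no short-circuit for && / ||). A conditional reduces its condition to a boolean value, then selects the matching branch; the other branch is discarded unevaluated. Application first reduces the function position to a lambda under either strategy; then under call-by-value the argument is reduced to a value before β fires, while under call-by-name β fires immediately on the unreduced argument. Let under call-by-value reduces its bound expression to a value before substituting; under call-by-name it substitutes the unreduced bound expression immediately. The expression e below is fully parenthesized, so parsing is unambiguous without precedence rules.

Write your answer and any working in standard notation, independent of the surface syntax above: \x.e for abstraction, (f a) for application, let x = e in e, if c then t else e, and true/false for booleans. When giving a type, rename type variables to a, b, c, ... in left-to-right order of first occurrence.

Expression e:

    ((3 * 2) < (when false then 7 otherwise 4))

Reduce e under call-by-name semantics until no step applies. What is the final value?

Answer: false

Working:
step 0: ((3 * 2) < (if false then 7 else 4))
step 1: [delta@0] (6 < (if false then 7 else 4))
step 2: [if@1] (6 < 4)
step 3: [delta@root] false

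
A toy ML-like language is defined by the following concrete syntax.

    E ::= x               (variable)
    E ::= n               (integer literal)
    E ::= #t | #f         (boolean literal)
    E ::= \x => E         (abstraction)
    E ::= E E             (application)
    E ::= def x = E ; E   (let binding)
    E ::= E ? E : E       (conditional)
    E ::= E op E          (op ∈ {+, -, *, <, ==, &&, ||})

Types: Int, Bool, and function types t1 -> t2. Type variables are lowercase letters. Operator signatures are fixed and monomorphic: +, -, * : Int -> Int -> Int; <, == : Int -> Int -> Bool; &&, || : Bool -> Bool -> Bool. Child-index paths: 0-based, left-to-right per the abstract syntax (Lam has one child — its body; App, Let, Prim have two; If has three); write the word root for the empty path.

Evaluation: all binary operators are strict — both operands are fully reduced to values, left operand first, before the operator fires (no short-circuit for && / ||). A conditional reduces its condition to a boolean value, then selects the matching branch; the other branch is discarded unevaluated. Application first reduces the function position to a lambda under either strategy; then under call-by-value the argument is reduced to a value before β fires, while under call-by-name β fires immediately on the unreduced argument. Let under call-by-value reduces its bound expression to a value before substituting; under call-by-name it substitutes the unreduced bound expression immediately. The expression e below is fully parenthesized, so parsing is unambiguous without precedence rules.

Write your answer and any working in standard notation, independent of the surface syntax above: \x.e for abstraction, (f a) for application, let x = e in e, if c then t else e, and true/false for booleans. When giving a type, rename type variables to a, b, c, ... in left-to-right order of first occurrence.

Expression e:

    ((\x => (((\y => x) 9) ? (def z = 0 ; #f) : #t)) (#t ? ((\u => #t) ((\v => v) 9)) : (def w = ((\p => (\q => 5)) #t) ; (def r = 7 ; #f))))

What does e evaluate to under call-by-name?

Answer: false

Working:
step 0: ((\x.(if ((\y.x) 9) then (let z = 0 in false) else true)) (if true then ((\u.true) ((\v.v) 9)) else (let w = ((\p.(\q.5)) true) in (let r = 7 in false))))
step 1: [beta@root] (if ((\y.(if true then ((\u.true) ((\v.v) 9)) else (let w = ((\p.(\q.5)) true) in (let r = 7 in false)))) 9) then (let z = 0 in false) else true)
step 2: [beta@0] (if (if true then ((\u.true) ((\v.v) 9)) else (let w = ((\p.(\q.5)) true) in (let r = 7 in false))) then (let z = 0 in false) else true)
step 3: [if@0] (if ((\u.true) ((\v.v) 9)) then (let z = 0 in false) else true)
step 4: [beta@0] (if true then (let z = 0 in false) else true)
step 5: [if@root] (let z = 0 in false)
step 6: [let@root] false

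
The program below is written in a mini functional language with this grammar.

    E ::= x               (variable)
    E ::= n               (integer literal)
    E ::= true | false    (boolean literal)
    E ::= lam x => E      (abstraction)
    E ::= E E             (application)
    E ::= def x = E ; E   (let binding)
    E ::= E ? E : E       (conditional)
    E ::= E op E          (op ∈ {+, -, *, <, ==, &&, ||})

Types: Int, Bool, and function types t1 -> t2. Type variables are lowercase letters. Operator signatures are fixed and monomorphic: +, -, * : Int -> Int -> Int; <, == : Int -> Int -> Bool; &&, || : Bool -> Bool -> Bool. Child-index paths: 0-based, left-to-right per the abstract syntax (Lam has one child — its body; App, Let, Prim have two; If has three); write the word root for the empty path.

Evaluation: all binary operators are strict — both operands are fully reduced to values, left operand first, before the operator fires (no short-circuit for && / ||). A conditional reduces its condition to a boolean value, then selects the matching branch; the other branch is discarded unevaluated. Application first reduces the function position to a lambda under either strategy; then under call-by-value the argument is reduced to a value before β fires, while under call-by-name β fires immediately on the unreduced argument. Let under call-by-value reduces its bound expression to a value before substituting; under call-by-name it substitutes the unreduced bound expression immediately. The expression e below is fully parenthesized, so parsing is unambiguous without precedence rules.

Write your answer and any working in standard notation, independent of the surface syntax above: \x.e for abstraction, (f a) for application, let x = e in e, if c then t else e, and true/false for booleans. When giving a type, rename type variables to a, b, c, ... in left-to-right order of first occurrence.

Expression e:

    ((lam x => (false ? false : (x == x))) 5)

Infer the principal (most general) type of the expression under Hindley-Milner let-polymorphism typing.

Trace:
  unify Bool ~ Bool
x : a
  unify a ~ Int
x : Int
  unify Int ~ Int
  unify Bool ~ Bool
\x._ : Int -> Bool
  unify Int -> Bool ~ Int -> b
  unify Int ~ Int
  unify Bool ~ b
_ _ : Bool

Answer: Bool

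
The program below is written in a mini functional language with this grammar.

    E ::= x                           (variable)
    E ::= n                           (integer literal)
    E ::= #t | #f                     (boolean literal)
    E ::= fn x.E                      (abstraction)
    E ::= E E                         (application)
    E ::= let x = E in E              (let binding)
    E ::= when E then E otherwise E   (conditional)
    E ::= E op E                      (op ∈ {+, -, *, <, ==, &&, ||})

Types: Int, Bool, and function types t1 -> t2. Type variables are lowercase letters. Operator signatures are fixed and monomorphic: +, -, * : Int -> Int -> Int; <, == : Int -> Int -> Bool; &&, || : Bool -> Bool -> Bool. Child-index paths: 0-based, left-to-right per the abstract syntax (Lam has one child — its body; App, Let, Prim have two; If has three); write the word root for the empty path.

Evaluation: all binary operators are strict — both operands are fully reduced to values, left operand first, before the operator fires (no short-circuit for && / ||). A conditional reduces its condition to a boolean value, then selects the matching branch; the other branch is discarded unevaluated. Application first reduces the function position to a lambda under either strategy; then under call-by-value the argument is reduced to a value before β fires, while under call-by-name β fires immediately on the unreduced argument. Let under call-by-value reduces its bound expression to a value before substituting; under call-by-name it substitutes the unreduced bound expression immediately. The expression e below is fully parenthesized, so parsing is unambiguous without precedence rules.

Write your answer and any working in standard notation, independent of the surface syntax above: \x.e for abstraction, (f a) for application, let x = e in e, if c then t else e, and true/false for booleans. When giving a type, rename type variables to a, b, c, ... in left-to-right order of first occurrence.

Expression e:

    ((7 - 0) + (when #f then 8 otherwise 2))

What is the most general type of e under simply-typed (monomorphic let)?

Answer: Int

Working:
  unify Int ~ Int
  unify Int ~ Int
  unify Int ~ Int
  unify Bool ~ Bool
  unify Int ~ Int
  unify Int ~ Int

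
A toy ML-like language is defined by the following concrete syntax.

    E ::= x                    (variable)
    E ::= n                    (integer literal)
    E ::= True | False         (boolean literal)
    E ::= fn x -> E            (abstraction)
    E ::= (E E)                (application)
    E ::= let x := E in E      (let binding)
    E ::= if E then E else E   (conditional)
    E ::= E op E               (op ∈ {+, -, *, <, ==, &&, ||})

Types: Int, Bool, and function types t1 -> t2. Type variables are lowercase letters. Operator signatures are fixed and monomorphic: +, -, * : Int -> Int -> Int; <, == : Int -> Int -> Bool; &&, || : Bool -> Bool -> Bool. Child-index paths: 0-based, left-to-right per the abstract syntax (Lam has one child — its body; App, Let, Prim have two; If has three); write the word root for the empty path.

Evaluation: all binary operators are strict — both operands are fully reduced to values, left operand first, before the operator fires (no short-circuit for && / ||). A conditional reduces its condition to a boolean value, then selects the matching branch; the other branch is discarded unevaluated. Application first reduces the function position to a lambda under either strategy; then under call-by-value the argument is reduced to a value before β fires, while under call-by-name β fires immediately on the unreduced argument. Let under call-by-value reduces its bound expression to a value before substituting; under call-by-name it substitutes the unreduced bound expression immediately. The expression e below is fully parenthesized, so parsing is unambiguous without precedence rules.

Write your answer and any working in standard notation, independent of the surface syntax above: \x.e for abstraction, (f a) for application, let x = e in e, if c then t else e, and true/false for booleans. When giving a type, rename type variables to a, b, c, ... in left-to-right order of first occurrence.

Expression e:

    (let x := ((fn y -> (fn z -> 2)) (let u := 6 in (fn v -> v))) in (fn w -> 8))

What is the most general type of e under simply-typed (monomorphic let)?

Working:
\z._ : b -> Int
\y._ : a -> b -> Int
let u : Int
v : c
\v._ : c -> c
  unify a -> b -> Int ~ (c -> c) -> d
  unify a ~ c -> c
  unify b -> Int ~ d
_ _ : b -> Int
let x : b -> Int
\w._ : e -> Int

Answer: a -> Int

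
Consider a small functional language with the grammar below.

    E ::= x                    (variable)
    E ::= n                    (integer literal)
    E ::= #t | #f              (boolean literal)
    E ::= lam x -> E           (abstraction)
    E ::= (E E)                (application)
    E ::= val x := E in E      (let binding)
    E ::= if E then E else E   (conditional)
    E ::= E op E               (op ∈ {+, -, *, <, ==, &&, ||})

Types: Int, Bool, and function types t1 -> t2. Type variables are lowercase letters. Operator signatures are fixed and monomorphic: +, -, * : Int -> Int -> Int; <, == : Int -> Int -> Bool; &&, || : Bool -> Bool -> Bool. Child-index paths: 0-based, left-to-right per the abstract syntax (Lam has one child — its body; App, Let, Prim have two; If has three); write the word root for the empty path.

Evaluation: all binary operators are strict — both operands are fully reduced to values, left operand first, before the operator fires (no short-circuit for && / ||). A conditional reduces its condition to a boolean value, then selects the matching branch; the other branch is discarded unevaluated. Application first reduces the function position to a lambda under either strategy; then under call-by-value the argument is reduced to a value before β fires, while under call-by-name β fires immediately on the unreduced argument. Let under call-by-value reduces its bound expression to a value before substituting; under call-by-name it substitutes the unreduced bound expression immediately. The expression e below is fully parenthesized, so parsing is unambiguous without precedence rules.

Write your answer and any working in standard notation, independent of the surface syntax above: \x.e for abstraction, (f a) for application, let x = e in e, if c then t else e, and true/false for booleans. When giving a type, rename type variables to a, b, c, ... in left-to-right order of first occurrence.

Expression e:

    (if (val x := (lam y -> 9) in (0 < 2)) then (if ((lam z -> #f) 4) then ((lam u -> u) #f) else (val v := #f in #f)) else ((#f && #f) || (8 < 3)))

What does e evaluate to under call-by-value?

Derivation:
step 0: (if (let x = (\y.9) in (0 < 2)) then (if ((\z.false) 4) then ((\u.u) false) else (let v = false in false)) else ((false && false) || (8 < 3)))
step 1: [let@0] (if (0 < 2) then (if ((\z.false) 4) then ((\u.u) false) else (let v = false in false)) else ((false && false) || (8 < 3)))
step 2: [delta@0] (if true then (if ((\z.false) 4) then ((\u.u) false) else (let v = false in false)) else ((false && false) || (8 < 3)))
step 3: [if@root] (if ((\z.false) 4) then ((\u.u) false) else (let v = false in false))
step 4: [beta@0] (if false then ((\u.u) false) else (let v = false in false))
step 5: [if@root] (let v = false in false)
step 6: [let@root] false

Answer: false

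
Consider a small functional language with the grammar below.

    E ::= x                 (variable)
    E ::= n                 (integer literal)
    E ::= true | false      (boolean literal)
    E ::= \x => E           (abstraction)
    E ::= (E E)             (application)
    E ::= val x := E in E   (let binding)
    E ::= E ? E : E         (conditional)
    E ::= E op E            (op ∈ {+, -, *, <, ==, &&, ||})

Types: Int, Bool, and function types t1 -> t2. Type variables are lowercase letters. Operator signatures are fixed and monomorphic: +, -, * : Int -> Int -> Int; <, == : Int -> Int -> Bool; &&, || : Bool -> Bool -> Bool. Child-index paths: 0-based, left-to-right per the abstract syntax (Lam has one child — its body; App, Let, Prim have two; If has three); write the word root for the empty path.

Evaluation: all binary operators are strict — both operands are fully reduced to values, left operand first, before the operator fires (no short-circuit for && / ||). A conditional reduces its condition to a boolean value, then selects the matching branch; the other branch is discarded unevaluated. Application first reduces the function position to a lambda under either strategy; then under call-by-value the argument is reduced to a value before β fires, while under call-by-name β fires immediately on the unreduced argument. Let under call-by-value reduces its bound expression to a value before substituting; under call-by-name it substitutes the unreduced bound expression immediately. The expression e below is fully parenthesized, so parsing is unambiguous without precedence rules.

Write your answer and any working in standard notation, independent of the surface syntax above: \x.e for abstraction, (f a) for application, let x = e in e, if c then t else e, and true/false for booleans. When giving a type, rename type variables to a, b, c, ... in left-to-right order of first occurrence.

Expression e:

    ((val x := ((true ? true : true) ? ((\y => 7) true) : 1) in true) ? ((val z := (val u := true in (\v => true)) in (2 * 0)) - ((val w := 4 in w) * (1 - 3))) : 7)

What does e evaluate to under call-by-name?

Working:
step 0: (if (let x = (if (if true then true else true) then ((\y.7) true) else 1) in true) then ((let z = (let u = true in (\v.true)) in (2 * 0)) - ((let w = 4 in w) * (1 - 3))) else 7)
step 1: [let@0] (if true then ((let z = (let u = true in (\v.true)) in (2 * 0)) - ((let w = 4 in w) * (1 - 3))) else 7)
step 2: [if@root] ((let z = (let u = true in (\v.true)) in (2 * 0)) - ((let w = 4 in w) * (1 - 3)))
step 3: [let@0] ((2 * 0) - ((let w = 4 in w) * (1 - 3)))
step 4: [delta@0] (0 - ((let w = 4 in w) * (1 - 3)))
step 5: [let@1.0] (0 - (4 * (1 - 3)))
step 6: [delta@1.1] (0 - (4 * -2))
step 7: [delta@1] (0 - -8)
step 8: [delta@root] 8

Answer: 8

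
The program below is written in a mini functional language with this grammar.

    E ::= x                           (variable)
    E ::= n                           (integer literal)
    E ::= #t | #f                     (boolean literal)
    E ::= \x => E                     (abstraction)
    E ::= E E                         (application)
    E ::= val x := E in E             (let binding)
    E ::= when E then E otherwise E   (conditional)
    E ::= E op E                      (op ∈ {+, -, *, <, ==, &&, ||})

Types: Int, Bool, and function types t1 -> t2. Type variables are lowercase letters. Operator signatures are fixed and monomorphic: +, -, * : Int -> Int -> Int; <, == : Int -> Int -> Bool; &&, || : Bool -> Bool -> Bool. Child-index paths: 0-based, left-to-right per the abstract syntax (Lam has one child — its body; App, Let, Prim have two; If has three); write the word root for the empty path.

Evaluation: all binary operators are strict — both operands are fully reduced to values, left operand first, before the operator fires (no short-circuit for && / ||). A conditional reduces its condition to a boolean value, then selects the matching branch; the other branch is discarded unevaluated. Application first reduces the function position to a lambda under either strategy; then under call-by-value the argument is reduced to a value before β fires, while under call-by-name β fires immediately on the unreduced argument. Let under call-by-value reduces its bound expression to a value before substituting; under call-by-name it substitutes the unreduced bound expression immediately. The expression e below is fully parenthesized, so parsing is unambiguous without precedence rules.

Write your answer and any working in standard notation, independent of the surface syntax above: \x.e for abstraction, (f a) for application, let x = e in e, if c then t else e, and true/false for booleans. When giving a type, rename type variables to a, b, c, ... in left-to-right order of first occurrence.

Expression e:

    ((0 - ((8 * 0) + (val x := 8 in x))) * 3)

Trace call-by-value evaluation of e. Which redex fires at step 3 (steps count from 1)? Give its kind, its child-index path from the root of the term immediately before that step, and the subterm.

Answer: delta at 0.1 : (0 + 8)

Derivation:
step 0: ((0 - ((8 * 0) + (let x = 8 in x))) * 3)
step 1: [delta@0.1.0] ((0 - (0 + (let x = 8 in x))) * 3)
step 2: [let@0.1.1] ((0 - (0 + 8)) * 3)
step 3: [delta@0.1] ((0 - 8) * 3)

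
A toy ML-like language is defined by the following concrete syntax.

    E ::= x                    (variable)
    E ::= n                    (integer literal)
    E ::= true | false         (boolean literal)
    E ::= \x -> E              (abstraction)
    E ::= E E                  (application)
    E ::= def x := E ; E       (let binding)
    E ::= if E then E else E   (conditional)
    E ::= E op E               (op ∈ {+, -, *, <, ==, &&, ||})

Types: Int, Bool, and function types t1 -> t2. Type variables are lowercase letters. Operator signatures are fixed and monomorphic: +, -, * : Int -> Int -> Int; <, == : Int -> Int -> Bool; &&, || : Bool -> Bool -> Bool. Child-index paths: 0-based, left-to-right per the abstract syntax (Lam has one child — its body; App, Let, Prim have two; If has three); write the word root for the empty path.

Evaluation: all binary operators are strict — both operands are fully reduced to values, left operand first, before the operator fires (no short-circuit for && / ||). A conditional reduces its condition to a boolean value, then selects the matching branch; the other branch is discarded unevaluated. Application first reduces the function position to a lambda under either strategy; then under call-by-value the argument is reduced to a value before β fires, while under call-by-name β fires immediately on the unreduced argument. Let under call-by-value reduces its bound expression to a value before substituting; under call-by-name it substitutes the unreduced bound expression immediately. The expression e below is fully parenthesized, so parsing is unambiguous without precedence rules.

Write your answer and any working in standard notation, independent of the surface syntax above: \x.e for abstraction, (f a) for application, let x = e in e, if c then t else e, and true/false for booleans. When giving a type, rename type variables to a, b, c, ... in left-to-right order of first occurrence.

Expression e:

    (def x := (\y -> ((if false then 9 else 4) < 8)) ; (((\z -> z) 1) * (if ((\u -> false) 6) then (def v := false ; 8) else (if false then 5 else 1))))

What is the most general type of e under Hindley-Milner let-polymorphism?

Answer: Int

Trace:
  unify Bool ~ Bool
  unify Int ~ Int
  unify Int ~ Int
  unify Int ~ Int
\y._ : a -> Bool
let x : forall. a -> Bool
z : b
\z._ : b -> b
  unify b -> b ~ Int -> c
  unify b ~ Int
  unify Int ~ c
_ _ : Int
  unify Int ~ Int
\u._ : d -> Bool
  unify d -> Bool ~ Int -> e
  unify d ~ Int
  unify Bool ~ e
_ _ : Bool
  unify Bool ~ Bool
let v : Bool
  unify Bool ~ Bool
  unify Int ~ Int
  unify Int ~ Int
  unify Int ~ Int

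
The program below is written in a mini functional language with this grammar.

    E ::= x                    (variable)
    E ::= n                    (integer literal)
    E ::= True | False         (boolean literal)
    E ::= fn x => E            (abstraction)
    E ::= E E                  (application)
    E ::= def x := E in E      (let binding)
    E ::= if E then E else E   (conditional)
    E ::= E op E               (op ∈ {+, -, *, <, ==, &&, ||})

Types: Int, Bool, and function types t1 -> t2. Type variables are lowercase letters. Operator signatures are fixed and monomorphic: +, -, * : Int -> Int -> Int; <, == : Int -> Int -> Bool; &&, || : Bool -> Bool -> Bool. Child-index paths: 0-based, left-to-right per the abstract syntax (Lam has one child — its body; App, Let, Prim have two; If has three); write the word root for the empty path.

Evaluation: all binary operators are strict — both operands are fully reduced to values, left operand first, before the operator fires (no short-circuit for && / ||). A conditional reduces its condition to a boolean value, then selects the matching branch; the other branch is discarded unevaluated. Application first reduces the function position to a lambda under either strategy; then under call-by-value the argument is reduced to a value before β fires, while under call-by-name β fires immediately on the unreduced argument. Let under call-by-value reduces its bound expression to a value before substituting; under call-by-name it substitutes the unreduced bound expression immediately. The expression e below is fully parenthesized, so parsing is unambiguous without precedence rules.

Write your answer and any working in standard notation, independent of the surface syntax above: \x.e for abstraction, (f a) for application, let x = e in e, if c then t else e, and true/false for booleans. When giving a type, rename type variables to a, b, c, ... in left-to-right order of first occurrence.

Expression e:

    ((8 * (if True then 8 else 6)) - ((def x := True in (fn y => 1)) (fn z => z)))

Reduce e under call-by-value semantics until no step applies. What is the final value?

Answer: 63

Trace:
step 0: ((8 * (if true then 8 else 6)) - ((let x = true in (\y.1)) (\z.z)))
step 1: [if@0.1] ((8 * 8) - ((let x = true in (\y.1)) (\z.z)))
step 2: [delta@0] (64 - ((let x = true in (\y.1)) (\z.z)))
step 3: [let@1.0] (64 - ((\y.1) (\z.z)))
step 4: [beta@1] (64 - 1)
step 5: [delta@root] 63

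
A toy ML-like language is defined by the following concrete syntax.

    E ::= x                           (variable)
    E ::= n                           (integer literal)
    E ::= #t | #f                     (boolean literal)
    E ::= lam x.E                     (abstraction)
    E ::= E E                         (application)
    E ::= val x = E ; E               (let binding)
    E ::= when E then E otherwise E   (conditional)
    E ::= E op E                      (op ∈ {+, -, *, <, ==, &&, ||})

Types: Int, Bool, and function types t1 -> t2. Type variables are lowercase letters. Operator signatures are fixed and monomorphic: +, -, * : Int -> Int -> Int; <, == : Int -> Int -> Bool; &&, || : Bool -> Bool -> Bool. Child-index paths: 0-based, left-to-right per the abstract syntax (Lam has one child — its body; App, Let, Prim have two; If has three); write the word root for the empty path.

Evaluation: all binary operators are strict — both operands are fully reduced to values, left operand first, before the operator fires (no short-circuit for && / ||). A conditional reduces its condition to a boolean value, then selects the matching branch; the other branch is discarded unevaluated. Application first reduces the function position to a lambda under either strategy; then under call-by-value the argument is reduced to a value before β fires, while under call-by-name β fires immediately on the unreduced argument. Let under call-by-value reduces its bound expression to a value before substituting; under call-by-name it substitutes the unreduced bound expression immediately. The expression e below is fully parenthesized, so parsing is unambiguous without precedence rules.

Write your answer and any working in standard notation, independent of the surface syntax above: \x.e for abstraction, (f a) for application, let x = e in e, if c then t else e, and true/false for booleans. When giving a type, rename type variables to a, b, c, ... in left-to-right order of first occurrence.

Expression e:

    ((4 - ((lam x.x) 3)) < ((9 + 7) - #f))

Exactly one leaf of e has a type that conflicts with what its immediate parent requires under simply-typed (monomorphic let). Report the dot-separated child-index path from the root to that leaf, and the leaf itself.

Answer: 1.1 : false

Trace:
  unify Int ~ Int
x : a
\x._ : a -> a
  unify a -> a ~ Int -> b
  unify a ~ Int
  unify Int ~ b
_ _ : Int
  unify Int ~ Int
  unify Int ~ Int
  unify Int ~ Int
  unify Int ~ Int
  unify Int ~ Int
  unify Bool ~ Int
  FAIL: mismatch Bool ~ Int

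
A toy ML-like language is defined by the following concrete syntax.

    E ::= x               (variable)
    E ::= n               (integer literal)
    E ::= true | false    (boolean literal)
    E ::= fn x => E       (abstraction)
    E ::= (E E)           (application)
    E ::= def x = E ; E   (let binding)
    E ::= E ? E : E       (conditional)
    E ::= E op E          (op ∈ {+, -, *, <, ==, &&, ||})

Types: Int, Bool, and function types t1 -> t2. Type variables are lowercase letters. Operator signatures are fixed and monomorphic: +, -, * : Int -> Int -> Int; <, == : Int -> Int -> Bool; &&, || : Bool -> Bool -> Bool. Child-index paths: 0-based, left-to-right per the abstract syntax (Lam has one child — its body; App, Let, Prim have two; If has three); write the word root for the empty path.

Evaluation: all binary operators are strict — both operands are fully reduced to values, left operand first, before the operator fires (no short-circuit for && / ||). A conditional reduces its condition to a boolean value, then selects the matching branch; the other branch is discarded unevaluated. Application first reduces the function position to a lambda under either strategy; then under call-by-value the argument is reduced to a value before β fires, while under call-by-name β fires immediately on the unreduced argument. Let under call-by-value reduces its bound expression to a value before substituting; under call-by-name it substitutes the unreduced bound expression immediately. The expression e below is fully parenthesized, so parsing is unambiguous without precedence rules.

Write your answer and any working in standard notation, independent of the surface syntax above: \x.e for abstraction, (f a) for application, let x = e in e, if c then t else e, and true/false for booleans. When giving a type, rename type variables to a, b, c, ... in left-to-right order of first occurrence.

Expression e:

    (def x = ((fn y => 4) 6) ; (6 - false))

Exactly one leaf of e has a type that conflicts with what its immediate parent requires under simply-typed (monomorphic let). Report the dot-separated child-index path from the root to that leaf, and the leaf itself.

Answer: 1.1 : false

Working:
\y._ : a -> Int
  unify a -> Int ~ Int -> b
  unify a ~ Int
  unify Int ~ b
_ _ : Int
let x : Int
  unify Int ~ Int
  unify Bool ~ Int
  FAIL: mismatch Bool ~ Int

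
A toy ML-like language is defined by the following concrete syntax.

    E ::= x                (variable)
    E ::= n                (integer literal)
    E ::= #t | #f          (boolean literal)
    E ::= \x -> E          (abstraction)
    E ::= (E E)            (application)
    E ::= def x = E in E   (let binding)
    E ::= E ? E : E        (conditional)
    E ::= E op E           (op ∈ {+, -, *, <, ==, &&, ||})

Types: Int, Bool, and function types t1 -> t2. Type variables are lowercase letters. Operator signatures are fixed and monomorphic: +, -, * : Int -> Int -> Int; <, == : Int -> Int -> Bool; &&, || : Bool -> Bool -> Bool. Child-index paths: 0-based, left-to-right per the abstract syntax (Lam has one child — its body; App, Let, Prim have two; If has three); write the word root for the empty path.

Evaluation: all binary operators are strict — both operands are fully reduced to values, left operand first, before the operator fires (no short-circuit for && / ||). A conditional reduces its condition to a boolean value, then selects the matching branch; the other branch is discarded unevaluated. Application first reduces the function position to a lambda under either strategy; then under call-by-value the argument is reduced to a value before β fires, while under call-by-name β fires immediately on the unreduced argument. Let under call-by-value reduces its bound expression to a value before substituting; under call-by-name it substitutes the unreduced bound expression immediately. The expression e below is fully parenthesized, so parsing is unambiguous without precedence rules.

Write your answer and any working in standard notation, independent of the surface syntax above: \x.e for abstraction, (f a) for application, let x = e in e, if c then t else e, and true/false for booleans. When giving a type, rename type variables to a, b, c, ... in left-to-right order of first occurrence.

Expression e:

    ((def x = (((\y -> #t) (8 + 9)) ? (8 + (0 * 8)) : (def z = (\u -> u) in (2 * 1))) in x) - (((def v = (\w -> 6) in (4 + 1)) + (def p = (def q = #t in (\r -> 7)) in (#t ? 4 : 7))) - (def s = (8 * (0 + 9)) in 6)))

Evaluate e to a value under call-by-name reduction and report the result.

Answer: 5

Derivation:
step 0: ((let x = (if ((\y.true) (8 + 9)) then (8 + (0 * 8)) else (let z = (\u.u) in (2 * 1))) in x) - (((let v = (\w.6) in (4 + 1)) + (let p = (let q = true in (\r.7)) in (if true then 4 else 7))) - (let s = (8 * (0 + 9)) in 6)))
step 1: [let@0] ((if ((\y.true) (8 + 9)) then (8 + (0 * 8)) else (let z = (\u.u) in (2 * 1))) - (((let v = (\w.6) in (4 + 1)) + (let p = (let q = true in (\r.7)) in (if true then 4 else 7))) - (let s = (8 * (0 + 9)) in 6)))
step 2: [beta@0.0] ((if true then (8 + (0 * 8)) else (let z = (\u.u) in (2 * 1))) - (((let v = (\w.6) in (4 + 1)) + (let p = (let q = true in (\r.7)) in (if true then 4 else 7))) - (let s = (8 * (0 + 9)) in 6)))
step 3: [if@0] ((8 + (0 * 8)) - (((let v = (\w.6) in (4 + 1)) + (let p = (let q = true in (\r.7)) in (if true then 4 else 7))) - (let s = (8 * (0 + 9)) in 6)))
step 4: [delta@0.1] ((8 + 0) - (((let v = (\w.6) in (4 + 1)) + (let p = (let q = true in (\r.7)) in (if true then 4 else 7))) - (let s = (8 * (0 + 9)) in 6)))
step 5: [delta@0] (8 - (((let v = (\w.6) in (4 + 1)) + (let p = (let q = true in (\r.7)) in (if true then 4 else 7))) - (let s = (8 * (0 + 9)) in 6)))
step 6: [let@1.0.0] (8 - (((4 + 1) + (let p = (let q = true in (\r.7)) in (if true then 4 else 7))) - (let s = (8 * (0 + 9)) in 6)))
step 7: [delta@1.0.0] (8 - ((5 + (let p = (let q = true in (\r.7)) in (if true then 4 else 7))) - (let s = (8 * (0 + 9)) in 6)))
step 8: [let@1.0.1] (8 - ((5 + (if true then 4 else 7)) - (let s = (8 * (0 + 9)) in 6)))
step 9: [if@1.0.1] (8 - ((5 + 4) - (let s = (8 * (0 + 9)) in 6)))
step 10: [delta@1.0] (8 - (9 - (let s = (8 * (0 + 9)) in 6)))
step 11: [let@1.1] (8 - (9 - 6))
step 12: [delta@1] (8 - 3)
step 13: [delta@root] 5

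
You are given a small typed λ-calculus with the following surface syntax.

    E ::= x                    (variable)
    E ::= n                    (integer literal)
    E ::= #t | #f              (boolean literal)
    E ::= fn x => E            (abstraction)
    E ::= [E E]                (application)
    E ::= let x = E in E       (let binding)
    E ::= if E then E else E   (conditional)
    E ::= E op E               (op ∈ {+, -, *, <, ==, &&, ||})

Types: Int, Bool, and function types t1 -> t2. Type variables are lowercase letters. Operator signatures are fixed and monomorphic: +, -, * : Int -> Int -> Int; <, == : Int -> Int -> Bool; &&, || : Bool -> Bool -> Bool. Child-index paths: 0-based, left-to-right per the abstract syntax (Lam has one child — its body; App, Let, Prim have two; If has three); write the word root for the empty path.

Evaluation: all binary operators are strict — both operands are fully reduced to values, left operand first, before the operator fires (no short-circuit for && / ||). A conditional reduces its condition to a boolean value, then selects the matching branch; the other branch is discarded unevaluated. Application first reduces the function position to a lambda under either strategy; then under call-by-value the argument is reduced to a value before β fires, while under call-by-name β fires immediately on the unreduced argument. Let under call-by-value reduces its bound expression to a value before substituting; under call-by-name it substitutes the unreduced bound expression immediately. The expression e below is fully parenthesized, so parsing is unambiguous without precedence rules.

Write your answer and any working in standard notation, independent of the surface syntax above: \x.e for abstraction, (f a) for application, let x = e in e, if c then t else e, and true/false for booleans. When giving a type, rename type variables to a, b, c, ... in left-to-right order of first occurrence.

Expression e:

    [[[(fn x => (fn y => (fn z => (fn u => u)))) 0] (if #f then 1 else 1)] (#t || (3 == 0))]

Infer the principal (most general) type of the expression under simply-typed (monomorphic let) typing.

Answer: a -> a

Trace:
u : d
\u._ : d -> d
\z._ : c -> d -> d
\y._ : b -> c -> d -> d
\x._ : a -> b -> c -> d -> d
  unify a -> b -> c -> d -> d ~ Int -> e
  unify a ~ Int
  unify b -> c -> d -> d ~ e
_ _ : b -> c -> d -> d
  unify Bool ~ Bool
  unify Int ~ Int
  unify b -> c -> d -> d ~ Int -> f
  unify b ~ Int
  unify c -> d -> d ~ f
_ _ : c -> d -> d
  unify Bool ~ Bool
  unify Int ~ Int
  unify Int ~ Int
  unify Bool ~ Bool
  unify c -> d -> d ~ Bool -> g
  unify c ~ Bool
  unify d -> d ~ g
_ _ : d -> d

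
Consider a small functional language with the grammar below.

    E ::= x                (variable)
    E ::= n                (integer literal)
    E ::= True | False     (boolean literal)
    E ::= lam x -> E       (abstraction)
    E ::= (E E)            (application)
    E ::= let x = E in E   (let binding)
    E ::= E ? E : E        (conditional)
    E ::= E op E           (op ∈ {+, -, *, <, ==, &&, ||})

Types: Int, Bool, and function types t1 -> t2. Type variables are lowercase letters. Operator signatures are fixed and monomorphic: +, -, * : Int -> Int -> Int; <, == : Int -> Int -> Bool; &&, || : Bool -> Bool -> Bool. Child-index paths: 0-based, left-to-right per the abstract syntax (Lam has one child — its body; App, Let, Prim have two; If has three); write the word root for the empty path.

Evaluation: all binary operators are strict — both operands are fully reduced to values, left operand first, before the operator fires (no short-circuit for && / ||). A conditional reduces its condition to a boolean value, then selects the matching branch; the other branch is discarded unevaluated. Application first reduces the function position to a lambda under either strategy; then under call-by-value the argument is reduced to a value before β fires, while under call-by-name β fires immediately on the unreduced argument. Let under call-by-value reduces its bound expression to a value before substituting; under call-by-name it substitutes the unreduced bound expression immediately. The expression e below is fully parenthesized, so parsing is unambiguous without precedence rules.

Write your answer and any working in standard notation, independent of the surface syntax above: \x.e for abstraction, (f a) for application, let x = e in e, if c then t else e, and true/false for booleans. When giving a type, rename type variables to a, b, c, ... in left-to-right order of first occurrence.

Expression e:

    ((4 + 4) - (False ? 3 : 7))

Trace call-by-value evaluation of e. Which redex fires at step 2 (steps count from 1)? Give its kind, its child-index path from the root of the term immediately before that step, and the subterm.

Trace:
step 0: ((4 + 4) - (if false then 3 else 7))
step 1: [delta@0] (8 - (if false then 3 else 7))
step 2: [if@1] (8 - 7)

Answer: if at 1 : (if false then 3 else 7)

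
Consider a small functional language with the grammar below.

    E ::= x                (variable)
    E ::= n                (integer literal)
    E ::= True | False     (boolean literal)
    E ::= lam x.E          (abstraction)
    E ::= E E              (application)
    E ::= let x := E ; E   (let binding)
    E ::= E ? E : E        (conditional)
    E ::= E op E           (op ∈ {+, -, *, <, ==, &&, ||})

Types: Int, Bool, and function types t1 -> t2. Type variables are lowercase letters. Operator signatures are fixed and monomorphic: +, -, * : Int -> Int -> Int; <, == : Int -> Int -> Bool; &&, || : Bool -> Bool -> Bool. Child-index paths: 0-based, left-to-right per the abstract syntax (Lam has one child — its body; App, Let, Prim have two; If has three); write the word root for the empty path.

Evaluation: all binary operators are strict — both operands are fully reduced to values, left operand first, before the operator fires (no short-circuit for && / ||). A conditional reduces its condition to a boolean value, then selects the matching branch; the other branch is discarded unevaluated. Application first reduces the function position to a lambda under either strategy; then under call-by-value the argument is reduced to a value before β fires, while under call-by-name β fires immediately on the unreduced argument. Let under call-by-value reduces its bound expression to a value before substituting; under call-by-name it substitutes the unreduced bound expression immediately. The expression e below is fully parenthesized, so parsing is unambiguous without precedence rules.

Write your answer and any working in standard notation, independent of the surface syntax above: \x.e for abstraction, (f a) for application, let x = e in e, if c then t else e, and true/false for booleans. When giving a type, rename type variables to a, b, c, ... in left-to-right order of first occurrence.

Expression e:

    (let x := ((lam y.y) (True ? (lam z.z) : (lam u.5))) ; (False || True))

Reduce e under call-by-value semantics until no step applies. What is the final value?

Answer: true

Working:
step 0: (let x = ((\y.y) (if true then (\z.z) else (\u.5))) in (false || true))
step 1: [if@0.1] (let x = ((\y.y) (\z.z)) in (false || true))
step 2: [beta@0] (let x = (\z.z) in (false || true))
step 3: [let@root] (false || true)
step 4: [delta@root] true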